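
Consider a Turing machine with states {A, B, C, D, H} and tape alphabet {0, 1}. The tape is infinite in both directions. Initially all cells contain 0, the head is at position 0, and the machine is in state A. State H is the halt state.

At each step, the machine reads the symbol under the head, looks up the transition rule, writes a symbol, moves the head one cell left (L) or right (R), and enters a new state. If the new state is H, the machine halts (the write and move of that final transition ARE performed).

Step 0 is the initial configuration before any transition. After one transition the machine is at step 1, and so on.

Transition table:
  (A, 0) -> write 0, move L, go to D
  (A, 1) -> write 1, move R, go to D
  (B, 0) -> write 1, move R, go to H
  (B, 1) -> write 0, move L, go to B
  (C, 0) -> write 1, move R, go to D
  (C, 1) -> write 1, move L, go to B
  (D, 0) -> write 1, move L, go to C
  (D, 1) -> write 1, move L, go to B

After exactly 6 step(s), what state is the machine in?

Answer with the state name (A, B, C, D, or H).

Step 1: in state A at pos 0, read 0 -> (A,0)->write 0,move L,goto D. Now: state=D, head=-1, tape[-2..1]=0000 (head:  ^)
Step 2: in state D at pos -1, read 0 -> (D,0)->write 1,move L,goto C. Now: state=C, head=-2, tape[-3..1]=00100 (head:  ^)
Step 3: in state C at pos -2, read 0 -> (C,0)->write 1,move R,goto D. Now: state=D, head=-1, tape[-3..1]=01100 (head:   ^)
Step 4: in state D at pos -1, read 1 -> (D,1)->write 1,move L,goto B. Now: state=B, head=-2, tape[-3..1]=01100 (head:  ^)
Step 5: in state B at pos -2, read 1 -> (B,1)->write 0,move L,goto B. Now: state=B, head=-3, tape[-4..1]=000100 (head:  ^)
Step 6: in state B at pos -3, read 0 -> (B,0)->write 1,move R,goto H. Now: state=H, head=-2, tape[-4..1]=010100 (head:   ^)

Answer: H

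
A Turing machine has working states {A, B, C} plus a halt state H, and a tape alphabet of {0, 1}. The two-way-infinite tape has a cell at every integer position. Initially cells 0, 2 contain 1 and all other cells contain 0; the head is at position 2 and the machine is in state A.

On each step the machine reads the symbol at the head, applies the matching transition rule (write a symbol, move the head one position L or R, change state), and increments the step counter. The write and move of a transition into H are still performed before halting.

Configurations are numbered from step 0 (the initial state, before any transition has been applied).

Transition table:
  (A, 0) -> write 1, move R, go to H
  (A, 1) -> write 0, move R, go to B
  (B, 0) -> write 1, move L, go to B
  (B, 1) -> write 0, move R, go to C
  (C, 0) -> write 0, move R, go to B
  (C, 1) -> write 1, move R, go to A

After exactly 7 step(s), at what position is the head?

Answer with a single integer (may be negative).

Answer: 3

Derivation:
Step 1: in state A at pos 2, read 1 -> (A,1)->write 0,move R,goto B. Now: state=B, head=3, tape[-1..4]=010000 (head:     ^)
Step 2: in state B at pos 3, read 0 -> (B,0)->write 1,move L,goto B. Now: state=B, head=2, tape[-1..4]=010010 (head:    ^)
Step 3: in state B at pos 2, read 0 -> (B,0)->write 1,move L,goto B. Now: state=B, head=1, tape[-1..4]=010110 (head:   ^)
Step 4: in state B at pos 1, read 0 -> (B,0)->write 1,move L,goto B. Now: state=B, head=0, tape[-1..4]=011110 (head:  ^)
Step 5: in state B at pos 0, read 1 -> (B,1)->write 0,move R,goto C. Now: state=C, head=1, tape[-1..4]=001110 (head:   ^)
Step 6: in state C at pos 1, read 1 -> (C,1)->write 1,move R,goto A. Now: state=A, head=2, tape[-1..4]=001110 (head:    ^)
Step 7: in state A at pos 2, read 1 -> (A,1)->write 0,move R,goto B. Now: state=B, head=3, tape[-1..4]=001010 (head:     ^)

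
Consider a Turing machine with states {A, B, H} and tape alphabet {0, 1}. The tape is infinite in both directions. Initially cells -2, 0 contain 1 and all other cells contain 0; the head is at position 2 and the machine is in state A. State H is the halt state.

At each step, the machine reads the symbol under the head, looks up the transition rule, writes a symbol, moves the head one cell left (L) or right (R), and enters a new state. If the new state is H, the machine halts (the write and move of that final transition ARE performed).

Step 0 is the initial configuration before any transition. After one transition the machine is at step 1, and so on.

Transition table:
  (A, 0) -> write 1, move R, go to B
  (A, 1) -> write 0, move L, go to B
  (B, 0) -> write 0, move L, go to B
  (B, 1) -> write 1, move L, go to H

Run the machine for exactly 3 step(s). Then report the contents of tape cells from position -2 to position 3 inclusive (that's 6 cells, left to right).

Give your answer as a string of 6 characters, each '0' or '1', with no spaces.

Answer: 101010

Derivation:
Step 1: in state A at pos 2, read 0 -> (A,0)->write 1,move R,goto B. Now: state=B, head=3, tape[-3..4]=01010100 (head:       ^)
Step 2: in state B at pos 3, read 0 -> (B,0)->write 0,move L,goto B. Now: state=B, head=2, tape[-3..4]=01010100 (head:      ^)
Step 3: in state B at pos 2, read 1 -> (B,1)->write 1,move L,goto H. Now: state=H, head=1, tape[-3..4]=01010100 (head:     ^)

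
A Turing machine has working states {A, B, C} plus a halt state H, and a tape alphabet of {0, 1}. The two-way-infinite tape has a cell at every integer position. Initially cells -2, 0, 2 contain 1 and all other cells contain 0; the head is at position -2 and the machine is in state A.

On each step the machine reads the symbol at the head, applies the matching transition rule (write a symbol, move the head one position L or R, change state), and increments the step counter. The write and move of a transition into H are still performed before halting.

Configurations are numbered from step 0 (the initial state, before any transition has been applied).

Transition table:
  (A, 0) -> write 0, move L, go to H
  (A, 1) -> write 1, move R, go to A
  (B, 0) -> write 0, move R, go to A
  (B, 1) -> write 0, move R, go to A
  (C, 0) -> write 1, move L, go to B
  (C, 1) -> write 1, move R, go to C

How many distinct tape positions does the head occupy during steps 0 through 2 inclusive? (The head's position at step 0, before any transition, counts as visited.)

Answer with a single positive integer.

Answer: 2

Derivation:
Step 1: in state A at pos -2, read 1 -> (A,1)->write 1,move R,goto A. Now: state=A, head=-1, tape[-3..3]=0101010 (head:   ^)
Step 2: in state A at pos -1, read 0 -> (A,0)->write 0,move L,goto H. Now: state=H, head=-2, tape[-3..3]=0101010 (head:  ^)
Head positions at steps 0..2: starting at -2, distinct positions visited = {-2, -1} -> 2 position(s)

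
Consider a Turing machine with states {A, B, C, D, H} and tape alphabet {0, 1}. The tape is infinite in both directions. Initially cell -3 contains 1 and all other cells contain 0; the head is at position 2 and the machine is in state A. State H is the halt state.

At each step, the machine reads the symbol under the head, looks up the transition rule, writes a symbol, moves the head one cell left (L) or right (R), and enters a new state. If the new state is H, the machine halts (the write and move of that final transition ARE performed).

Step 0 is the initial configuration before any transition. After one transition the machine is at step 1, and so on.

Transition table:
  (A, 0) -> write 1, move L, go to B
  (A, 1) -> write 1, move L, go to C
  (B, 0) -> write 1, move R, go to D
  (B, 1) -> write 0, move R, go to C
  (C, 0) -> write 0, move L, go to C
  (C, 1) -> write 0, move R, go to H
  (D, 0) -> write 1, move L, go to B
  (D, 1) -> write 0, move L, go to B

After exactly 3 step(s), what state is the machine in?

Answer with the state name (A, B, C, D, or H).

Answer: B

Derivation:
Step 1: in state A at pos 2, read 0 -> (A,0)->write 1,move L,goto B. Now: state=B, head=1, tape[-4..3]=01000010 (head:      ^)
Step 2: in state B at pos 1, read 0 -> (B,0)->write 1,move R,goto D. Now: state=D, head=2, tape[-4..3]=01000110 (head:       ^)
Step 3: in state D at pos 2, read 1 -> (D,1)->write 0,move L,goto B. Now: state=B, head=1, tape[-4..3]=01000100 (head:      ^)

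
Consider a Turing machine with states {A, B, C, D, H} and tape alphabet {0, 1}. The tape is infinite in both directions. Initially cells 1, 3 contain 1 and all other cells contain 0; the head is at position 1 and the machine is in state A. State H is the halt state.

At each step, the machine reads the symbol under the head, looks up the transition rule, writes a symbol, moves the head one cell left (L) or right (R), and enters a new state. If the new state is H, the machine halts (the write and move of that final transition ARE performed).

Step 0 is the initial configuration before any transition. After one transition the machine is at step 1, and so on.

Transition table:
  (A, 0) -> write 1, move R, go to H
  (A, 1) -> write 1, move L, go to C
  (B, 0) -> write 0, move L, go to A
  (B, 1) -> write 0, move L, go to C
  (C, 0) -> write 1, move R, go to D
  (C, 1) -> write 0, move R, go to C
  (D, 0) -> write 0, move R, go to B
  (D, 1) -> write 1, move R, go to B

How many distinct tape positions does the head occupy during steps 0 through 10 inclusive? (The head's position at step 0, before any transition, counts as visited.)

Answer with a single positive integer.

Answer: 5

Derivation:
Step 1: in state A at pos 1, read 1 -> (A,1)->write 1,move L,goto C. Now: state=C, head=0, tape[-1..4]=001010 (head:  ^)
Step 2: in state C at pos 0, read 0 -> (C,0)->write 1,move R,goto D. Now: state=D, head=1, tape[-1..4]=011010 (head:   ^)
Step 3: in state D at pos 1, read 1 -> (D,1)->write 1,move R,goto B. Now: state=B, head=2, tape[-1..4]=011010 (head:    ^)
Step 4: in state B at pos 2, read 0 -> (B,0)->write 0,move L,goto A. Now: state=A, head=1, tape[-1..4]=011010 (head:   ^)
Step 5: in state A at pos 1, read 1 -> (A,1)->write 1,move L,goto C. Now: state=C, head=0, tape[-1..4]=011010 (head:  ^)
Step 6: in state C at pos 0, read 1 -> (C,1)->write 0,move R,goto C. Now: state=C, head=1, tape[-1..4]=001010 (head:   ^)
Step 7: in state C at pos 1, read 1 -> (C,1)->write 0,move R,goto C. Now: state=C, head=2, tape[-1..4]=000010 (head:    ^)
Step 8: in state C at pos 2, read 0 -> (C,0)->write 1,move R,goto D. Now: state=D, head=3, tape[-1..4]=000110 (head:     ^)
Step 9: in state D at pos 3, read 1 -> (D,1)->write 1,move R,goto B. Now: state=B, head=4, tape[-1..5]=0001100 (head:      ^)
Step 10: in state B at pos 4, read 0 -> (B,0)->write 0,move L,goto A. Now: state=A, head=3, tape[-1..5]=0001100 (head:     ^)
Head positions at steps 0..10: starting at 1, distinct positions visited = {0, 1, 2, 3, 4} -> 5 position(s)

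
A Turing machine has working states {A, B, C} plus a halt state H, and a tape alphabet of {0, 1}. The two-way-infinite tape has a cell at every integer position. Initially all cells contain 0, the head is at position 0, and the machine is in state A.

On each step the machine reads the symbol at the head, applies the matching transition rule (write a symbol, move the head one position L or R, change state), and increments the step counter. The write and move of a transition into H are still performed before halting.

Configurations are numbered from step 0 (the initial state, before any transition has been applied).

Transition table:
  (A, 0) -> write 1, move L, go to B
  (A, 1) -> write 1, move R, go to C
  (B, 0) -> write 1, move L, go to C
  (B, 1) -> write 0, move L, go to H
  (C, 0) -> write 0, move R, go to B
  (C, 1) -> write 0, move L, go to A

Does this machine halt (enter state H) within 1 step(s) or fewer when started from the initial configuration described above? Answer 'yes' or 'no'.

Step 1: in state A at pos 0, read 0 -> (A,0)->write 1,move L,goto B. Now: state=B, head=-1, tape[-2..1]=0010 (head:  ^)
After 1 step(s): state = B (not H) -> not halted within 1 -> no

Answer: no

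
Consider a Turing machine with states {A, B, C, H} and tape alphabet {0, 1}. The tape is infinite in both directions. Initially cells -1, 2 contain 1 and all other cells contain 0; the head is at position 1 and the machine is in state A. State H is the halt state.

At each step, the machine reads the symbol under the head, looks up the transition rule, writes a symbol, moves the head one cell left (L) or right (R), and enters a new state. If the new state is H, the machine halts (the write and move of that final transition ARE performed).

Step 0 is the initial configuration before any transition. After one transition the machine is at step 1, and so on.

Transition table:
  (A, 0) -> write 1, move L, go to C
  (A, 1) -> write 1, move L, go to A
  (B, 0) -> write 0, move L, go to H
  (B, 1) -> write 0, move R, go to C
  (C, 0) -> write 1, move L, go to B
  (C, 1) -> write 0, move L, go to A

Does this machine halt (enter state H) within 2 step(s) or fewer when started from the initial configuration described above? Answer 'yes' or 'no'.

Step 1: in state A at pos 1, read 0 -> (A,0)->write 1,move L,goto C. Now: state=C, head=0, tape[-2..3]=010110 (head:   ^)
Step 2: in state C at pos 0, read 0 -> (C,0)->write 1,move L,goto B. Now: state=B, head=-1, tape[-2..3]=011110 (head:  ^)
After 2 step(s): state = B (not H) -> not halted within 2 -> no

Answer: no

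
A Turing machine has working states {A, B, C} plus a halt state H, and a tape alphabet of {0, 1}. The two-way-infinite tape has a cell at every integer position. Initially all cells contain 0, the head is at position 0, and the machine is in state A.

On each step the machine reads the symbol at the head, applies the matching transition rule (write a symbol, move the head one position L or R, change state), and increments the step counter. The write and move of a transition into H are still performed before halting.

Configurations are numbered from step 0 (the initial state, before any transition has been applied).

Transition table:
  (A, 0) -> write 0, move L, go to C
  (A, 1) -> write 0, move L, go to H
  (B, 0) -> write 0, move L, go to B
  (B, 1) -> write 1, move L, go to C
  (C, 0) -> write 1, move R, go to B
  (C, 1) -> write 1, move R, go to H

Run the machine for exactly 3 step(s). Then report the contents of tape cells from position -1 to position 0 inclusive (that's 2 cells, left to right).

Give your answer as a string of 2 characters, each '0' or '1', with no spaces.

Answer: 10

Derivation:
Step 1: in state A at pos 0, read 0 -> (A,0)->write 0,move L,goto C. Now: state=C, head=-1, tape[-2..1]=0000 (head:  ^)
Step 2: in state C at pos -1, read 0 -> (C,0)->write 1,move R,goto B. Now: state=B, head=0, tape[-2..1]=0100 (head:   ^)
Step 3: in state B at pos 0, read 0 -> (B,0)->write 0,move L,goto B. Now: state=B, head=-1, tape[-2..1]=0100 (head:  ^)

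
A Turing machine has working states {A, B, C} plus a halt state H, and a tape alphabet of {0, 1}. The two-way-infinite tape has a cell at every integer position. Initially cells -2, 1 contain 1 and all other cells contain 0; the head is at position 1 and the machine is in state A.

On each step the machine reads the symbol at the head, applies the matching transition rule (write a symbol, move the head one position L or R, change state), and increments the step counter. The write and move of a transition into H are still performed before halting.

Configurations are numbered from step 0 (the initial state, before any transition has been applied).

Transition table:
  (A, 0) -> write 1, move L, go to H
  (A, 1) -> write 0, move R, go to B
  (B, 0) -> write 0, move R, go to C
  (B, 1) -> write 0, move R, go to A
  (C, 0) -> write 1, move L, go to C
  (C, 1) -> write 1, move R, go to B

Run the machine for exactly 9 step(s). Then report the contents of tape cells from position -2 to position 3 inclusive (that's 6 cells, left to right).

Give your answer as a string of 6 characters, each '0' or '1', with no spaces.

Step 1: in state A at pos 1, read 1 -> (A,1)->write 0,move R,goto B. Now: state=B, head=2, tape[-3..3]=0100000 (head:      ^)
Step 2: in state B at pos 2, read 0 -> (B,0)->write 0,move R,goto C. Now: state=C, head=3, tape[-3..4]=01000000 (head:       ^)
Step 3: in state C at pos 3, read 0 -> (C,0)->write 1,move L,goto C. Now: state=C, head=2, tape[-3..4]=01000010 (head:      ^)
Step 4: in state C at pos 2, read 0 -> (C,0)->write 1,move L,goto C. Now: state=C, head=1, tape[-3..4]=01000110 (head:     ^)
Step 5: in state C at pos 1, read 0 -> (C,0)->write 1,move L,goto C. Now: state=C, head=0, tape[-3..4]=01001110 (head:    ^)
Step 6: in state C at pos 0, read 0 -> (C,0)->write 1,move L,goto C. Now: state=C, head=-1, tape[-3..4]=01011110 (head:   ^)
Step 7: in state C at pos -1, read 0 -> (C,0)->write 1,move L,goto C. Now: state=C, head=-2, tape[-3..4]=01111110 (head:  ^)
Step 8: in state C at pos -2, read 1 -> (C,1)->write 1,move R,goto B. Now: state=B, head=-1, tape[-3..4]=01111110 (head:   ^)
Step 9: in state B at pos -1, read 1 -> (B,1)->write 0,move R,goto A. Now: state=A, head=0, tape[-3..4]=01011110 (head:    ^)

Answer: 101111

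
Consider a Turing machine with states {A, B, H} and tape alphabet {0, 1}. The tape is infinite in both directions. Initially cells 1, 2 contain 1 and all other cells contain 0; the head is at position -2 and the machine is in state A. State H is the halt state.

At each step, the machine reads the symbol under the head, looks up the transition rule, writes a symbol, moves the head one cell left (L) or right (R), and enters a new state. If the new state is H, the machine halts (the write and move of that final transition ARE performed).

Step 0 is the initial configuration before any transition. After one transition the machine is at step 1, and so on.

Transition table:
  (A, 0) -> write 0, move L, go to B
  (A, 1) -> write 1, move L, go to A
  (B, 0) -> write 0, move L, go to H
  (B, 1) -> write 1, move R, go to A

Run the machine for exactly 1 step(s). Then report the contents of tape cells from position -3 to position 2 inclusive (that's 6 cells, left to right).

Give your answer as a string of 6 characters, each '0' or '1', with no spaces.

Step 1: in state A at pos -2, read 0 -> (A,0)->write 0,move L,goto B. Now: state=B, head=-3, tape[-4..3]=00000110 (head:  ^)

Answer: 000011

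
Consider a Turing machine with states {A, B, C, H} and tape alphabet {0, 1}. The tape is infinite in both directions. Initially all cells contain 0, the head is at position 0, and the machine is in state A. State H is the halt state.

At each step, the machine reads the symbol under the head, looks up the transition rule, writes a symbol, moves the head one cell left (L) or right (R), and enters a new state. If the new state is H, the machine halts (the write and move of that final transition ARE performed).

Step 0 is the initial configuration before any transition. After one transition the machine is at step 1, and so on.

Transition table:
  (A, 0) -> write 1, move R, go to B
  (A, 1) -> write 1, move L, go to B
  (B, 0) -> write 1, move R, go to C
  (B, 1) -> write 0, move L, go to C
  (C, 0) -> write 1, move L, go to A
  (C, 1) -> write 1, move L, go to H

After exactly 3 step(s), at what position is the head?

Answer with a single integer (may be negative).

Answer: 1

Derivation:
Step 1: in state A at pos 0, read 0 -> (A,0)->write 1,move R,goto B. Now: state=B, head=1, tape[-1..2]=0100 (head:   ^)
Step 2: in state B at pos 1, read 0 -> (B,0)->write 1,move R,goto C. Now: state=C, head=2, tape[-1..3]=01100 (head:    ^)
Step 3: in state C at pos 2, read 0 -> (C,0)->write 1,move L,goto A. Now: state=A, head=1, tape[-1..3]=01110 (head:   ^)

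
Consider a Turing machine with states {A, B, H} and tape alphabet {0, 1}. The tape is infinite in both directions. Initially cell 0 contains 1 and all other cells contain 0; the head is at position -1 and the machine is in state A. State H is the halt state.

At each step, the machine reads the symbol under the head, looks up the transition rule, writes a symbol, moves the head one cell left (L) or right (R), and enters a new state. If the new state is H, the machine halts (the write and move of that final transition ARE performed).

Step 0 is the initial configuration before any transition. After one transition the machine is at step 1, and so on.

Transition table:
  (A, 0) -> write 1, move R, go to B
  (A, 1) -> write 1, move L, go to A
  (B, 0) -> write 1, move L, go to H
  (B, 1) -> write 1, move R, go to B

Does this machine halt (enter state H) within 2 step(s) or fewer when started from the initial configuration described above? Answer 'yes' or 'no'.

Step 1: in state A at pos -1, read 0 -> (A,0)->write 1,move R,goto B. Now: state=B, head=0, tape[-2..1]=0110 (head:   ^)
Step 2: in state B at pos 0, read 1 -> (B,1)->write 1,move R,goto B. Now: state=B, head=1, tape[-2..2]=01100 (head:    ^)
After 2 step(s): state = B (not H) -> not halted within 2 -> no

Answer: no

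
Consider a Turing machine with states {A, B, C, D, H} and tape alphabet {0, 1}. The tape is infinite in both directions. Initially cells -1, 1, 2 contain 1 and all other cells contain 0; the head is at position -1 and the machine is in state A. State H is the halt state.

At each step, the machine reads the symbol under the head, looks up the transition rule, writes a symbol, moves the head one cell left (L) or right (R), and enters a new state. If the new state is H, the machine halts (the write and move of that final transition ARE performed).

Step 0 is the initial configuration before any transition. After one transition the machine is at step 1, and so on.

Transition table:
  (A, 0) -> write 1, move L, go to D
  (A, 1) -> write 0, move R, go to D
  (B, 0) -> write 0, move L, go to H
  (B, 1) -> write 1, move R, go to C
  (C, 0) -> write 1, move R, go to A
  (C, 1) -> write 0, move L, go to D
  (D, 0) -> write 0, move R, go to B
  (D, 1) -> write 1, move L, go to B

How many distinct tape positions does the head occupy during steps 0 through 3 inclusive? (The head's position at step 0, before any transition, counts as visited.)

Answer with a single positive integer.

Answer: 4

Derivation:
Step 1: in state A at pos -1, read 1 -> (A,1)->write 0,move R,goto D. Now: state=D, head=0, tape[-2..3]=000110 (head:   ^)
Step 2: in state D at pos 0, read 0 -> (D,0)->write 0,move R,goto B. Now: state=B, head=1, tape[-2..3]=000110 (head:    ^)
Step 3: in state B at pos 1, read 1 -> (B,1)->write 1,move R,goto C. Now: state=C, head=2, tape[-2..3]=000110 (head:     ^)
Head positions at steps 0..3: starting at -1, distinct positions visited = {-1, 0, 1, 2} -> 4 position(s)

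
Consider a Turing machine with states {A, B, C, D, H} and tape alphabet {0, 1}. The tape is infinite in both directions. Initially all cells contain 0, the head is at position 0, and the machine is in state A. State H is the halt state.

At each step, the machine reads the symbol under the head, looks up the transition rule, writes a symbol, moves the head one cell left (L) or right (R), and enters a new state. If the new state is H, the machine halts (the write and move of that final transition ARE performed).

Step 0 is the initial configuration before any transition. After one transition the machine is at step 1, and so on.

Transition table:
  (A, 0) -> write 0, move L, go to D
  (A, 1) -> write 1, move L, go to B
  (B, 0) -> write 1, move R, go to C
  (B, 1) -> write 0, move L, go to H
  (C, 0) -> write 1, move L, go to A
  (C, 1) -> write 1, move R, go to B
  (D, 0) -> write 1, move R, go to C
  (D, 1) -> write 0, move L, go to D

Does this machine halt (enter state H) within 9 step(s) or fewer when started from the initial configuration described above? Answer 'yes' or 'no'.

Answer: yes

Derivation:
Step 1: in state A at pos 0, read 0 -> (A,0)->write 0,move L,goto D. Now: state=D, head=-1, tape[-2..1]=0000 (head:  ^)
Step 2: in state D at pos -1, read 0 -> (D,0)->write 1,move R,goto C. Now: state=C, head=0, tape[-2..1]=0100 (head:   ^)
Step 3: in state C at pos 0, read 0 -> (C,0)->write 1,move L,goto A. Now: state=A, head=-1, tape[-2..1]=0110 (head:  ^)
Step 4: in state A at pos -1, read 1 -> (A,1)->write 1,move L,goto B. Now: state=B, head=-2, tape[-3..1]=00110 (head:  ^)
Step 5: in state B at pos -2, read 0 -> (B,0)->write 1,move R,goto C. Now: state=C, head=-1, tape[-3..1]=01110 (head:   ^)
Step 6: in state C at pos -1, read 1 -> (C,1)->write 1,move R,goto B. Now: state=B, head=0, tape[-3..1]=01110 (head:    ^)
Step 7: in state B at pos 0, read 1 -> (B,1)->write 0,move L,goto H. Now: state=H, head=-1, tape[-3..1]=01100 (head:   ^)
State H reached at step 7; 7 <= 9 -> yes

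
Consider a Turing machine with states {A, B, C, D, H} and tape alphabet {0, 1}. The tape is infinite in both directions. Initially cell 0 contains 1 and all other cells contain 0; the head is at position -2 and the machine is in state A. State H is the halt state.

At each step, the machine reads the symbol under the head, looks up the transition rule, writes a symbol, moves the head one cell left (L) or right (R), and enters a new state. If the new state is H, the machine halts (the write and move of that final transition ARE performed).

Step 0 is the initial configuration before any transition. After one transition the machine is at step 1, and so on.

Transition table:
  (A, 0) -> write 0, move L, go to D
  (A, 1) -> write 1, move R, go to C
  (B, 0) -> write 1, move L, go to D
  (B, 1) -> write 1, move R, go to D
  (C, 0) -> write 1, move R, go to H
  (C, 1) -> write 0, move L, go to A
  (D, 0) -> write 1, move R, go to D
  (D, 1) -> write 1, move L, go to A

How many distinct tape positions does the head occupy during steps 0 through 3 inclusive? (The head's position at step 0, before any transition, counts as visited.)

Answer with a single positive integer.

Step 1: in state A at pos -2, read 0 -> (A,0)->write 0,move L,goto D. Now: state=D, head=-3, tape[-4..1]=000010 (head:  ^)
Step 2: in state D at pos -3, read 0 -> (D,0)->write 1,move R,goto D. Now: state=D, head=-2, tape[-4..1]=010010 (head:   ^)
Step 3: in state D at pos -2, read 0 -> (D,0)->write 1,move R,goto D. Now: state=D, head=-1, tape[-4..1]=011010 (head:    ^)
Head positions at steps 0..3: starting at -2, distinct positions visited = {-3, -2, -1} -> 3 position(s)

Answer: 3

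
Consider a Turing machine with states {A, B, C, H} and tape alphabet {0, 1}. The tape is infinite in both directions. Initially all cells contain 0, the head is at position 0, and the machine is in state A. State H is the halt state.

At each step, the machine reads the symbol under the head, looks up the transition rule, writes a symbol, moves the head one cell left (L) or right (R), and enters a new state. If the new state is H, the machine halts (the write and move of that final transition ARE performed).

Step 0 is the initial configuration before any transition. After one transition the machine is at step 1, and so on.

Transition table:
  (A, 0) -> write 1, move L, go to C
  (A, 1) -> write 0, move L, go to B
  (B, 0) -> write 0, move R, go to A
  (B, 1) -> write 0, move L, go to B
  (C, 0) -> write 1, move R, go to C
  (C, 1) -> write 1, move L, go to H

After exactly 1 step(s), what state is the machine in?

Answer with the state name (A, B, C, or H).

Answer: C

Derivation:
Step 1: in state A at pos 0, read 0 -> (A,0)->write 1,move L,goto C. Now: state=C, head=-1, tape[-2..1]=0010 (head:  ^)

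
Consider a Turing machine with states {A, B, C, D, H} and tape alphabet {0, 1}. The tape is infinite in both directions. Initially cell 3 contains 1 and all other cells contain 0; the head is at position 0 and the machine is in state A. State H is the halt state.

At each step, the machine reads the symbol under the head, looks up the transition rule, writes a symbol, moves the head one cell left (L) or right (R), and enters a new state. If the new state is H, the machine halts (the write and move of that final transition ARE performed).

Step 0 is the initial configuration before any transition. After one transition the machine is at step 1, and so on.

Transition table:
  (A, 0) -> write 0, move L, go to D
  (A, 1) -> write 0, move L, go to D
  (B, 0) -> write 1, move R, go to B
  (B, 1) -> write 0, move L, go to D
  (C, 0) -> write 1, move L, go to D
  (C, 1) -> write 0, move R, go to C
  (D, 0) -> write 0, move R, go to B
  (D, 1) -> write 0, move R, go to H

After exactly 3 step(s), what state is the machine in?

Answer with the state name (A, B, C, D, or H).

Answer: B

Derivation:
Step 1: in state A at pos 0, read 0 -> (A,0)->write 0,move L,goto D. Now: state=D, head=-1, tape[-2..4]=0000010 (head:  ^)
Step 2: in state D at pos -1, read 0 -> (D,0)->write 0,move R,goto B. Now: state=B, head=0, tape[-2..4]=0000010 (head:   ^)
Step 3: in state B at pos 0, read 0 -> (B,0)->write 1,move R,goto B. Now: state=B, head=1, tape[-2..4]=0010010 (head:    ^)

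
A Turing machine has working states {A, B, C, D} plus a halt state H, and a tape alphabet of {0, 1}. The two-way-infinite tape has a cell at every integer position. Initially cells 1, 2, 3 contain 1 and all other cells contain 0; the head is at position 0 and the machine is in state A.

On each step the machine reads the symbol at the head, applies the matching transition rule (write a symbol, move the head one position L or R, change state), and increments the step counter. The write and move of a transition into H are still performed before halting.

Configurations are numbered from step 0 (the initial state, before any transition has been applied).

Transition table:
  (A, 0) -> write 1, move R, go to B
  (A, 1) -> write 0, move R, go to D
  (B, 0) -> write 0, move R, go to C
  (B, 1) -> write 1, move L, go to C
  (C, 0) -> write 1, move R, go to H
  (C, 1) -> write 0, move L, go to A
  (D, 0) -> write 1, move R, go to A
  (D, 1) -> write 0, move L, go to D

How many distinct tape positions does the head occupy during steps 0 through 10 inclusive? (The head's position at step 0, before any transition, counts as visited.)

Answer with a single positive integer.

Answer: 4

Derivation:
Step 1: in state A at pos 0, read 0 -> (A,0)->write 1,move R,goto B. Now: state=B, head=1, tape[-1..4]=011110 (head:   ^)
Step 2: in state B at pos 1, read 1 -> (B,1)->write 1,move L,goto C. Now: state=C, head=0, tape[-1..4]=011110 (head:  ^)
Step 3: in state C at pos 0, read 1 -> (C,1)->write 0,move L,goto A. Now: state=A, head=-1, tape[-2..4]=0001110 (head:  ^)
Step 4: in state A at pos -1, read 0 -> (A,0)->write 1,move R,goto B. Now: state=B, head=0, tape[-2..4]=0101110 (head:   ^)
Step 5: in state B at pos 0, read 0 -> (B,0)->write 0,move R,goto C. Now: state=C, head=1, tape[-2..4]=0101110 (head:    ^)
Step 6: in state C at pos 1, read 1 -> (C,1)->write 0,move L,goto A. Now: state=A, head=0, tape[-2..4]=0100110 (head:   ^)
Step 7: in state A at pos 0, read 0 -> (A,0)->write 1,move R,goto B. Now: state=B, head=1, tape[-2..4]=0110110 (head:    ^)
Step 8: in state B at pos 1, read 0 -> (B,0)->write 0,move R,goto C. Now: state=C, head=2, tape[-2..4]=0110110 (head:     ^)
Step 9: in state C at pos 2, read 1 -> (C,1)->write 0,move L,goto A. Now: state=A, head=1, tape[-2..4]=0110010 (head:    ^)
Step 10: in state A at pos 1, read 0 -> (A,0)->write 1,move R,goto B. Now: state=B, head=2, tape[-2..4]=0111010 (head:     ^)
Head positions at steps 0..10: starting at 0, distinct positions visited = {-1, 0, 1, 2} -> 4 position(s)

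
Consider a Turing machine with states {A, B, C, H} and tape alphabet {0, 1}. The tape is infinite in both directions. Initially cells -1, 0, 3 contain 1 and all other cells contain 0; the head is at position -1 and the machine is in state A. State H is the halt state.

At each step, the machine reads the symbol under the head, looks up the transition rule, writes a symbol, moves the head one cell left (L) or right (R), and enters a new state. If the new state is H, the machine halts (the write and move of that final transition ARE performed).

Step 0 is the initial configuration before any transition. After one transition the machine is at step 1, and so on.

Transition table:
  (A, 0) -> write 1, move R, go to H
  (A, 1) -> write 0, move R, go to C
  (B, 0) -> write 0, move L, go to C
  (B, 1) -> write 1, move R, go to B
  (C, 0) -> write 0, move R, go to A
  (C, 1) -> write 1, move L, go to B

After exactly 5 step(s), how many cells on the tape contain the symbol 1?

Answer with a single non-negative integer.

Answer: 3

Derivation:
Step 1: in state A at pos -1, read 1 -> (A,1)->write 0,move R,goto C. Now: state=C, head=0, tape[-2..4]=0010010 (head:   ^)
Step 2: in state C at pos 0, read 1 -> (C,1)->write 1,move L,goto B. Now: state=B, head=-1, tape[-2..4]=0010010 (head:  ^)
Step 3: in state B at pos -1, read 0 -> (B,0)->write 0,move L,goto C. Now: state=C, head=-2, tape[-3..4]=00010010 (head:  ^)
Step 4: in state C at pos -2, read 0 -> (C,0)->write 0,move R,goto A. Now: state=A, head=-1, tape[-3..4]=00010010 (head:   ^)
Step 5: in state A at pos -1, read 0 -> (A,0)->write 1,move R,goto H. Now: state=H, head=0, tape[-3..4]=00110010 (head:    ^)
Cells containing 1 after step 5: {-1, 0, 3} -> 3 cell(s)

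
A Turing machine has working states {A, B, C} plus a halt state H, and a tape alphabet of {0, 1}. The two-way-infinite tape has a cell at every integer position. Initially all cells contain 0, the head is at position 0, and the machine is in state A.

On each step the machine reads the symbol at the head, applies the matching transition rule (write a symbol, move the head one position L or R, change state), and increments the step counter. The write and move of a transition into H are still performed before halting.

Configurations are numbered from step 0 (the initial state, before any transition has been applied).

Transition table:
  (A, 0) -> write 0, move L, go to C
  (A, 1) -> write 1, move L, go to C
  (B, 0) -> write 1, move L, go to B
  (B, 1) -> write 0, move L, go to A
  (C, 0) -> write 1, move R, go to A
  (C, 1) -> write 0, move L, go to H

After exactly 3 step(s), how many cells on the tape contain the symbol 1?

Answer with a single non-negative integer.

Answer: 1

Derivation:
Step 1: in state A at pos 0, read 0 -> (A,0)->write 0,move L,goto C. Now: state=C, head=-1, tape[-2..1]=0000 (head:  ^)
Step 2: in state C at pos -1, read 0 -> (C,0)->write 1,move R,goto A. Now: state=A, head=0, tape[-2..1]=0100 (head:   ^)
Step 3: in state A at pos 0, read 0 -> (A,0)->write 0,move L,goto C. Now: state=C, head=-1, tape[-2..1]=0100 (head:  ^)
Cells containing 1 after step 3: {-1} -> 1 cell(s)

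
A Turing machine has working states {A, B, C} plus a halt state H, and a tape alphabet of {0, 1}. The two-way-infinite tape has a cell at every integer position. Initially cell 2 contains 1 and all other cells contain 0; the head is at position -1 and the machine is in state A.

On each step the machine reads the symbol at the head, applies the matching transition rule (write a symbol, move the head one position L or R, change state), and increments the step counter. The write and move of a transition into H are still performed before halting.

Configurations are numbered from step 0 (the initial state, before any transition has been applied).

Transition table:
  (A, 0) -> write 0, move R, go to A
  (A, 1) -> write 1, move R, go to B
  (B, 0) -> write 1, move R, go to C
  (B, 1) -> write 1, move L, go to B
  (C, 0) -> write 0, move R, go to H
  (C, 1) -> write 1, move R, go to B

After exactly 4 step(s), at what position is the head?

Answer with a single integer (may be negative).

Step 1: in state A at pos -1, read 0 -> (A,0)->write 0,move R,goto A. Now: state=A, head=0, tape[-2..3]=000010 (head:   ^)
Step 2: in state A at pos 0, read 0 -> (A,0)->write 0,move R,goto A. Now: state=A, head=1, tape[-2..3]=000010 (head:    ^)
Step 3: in state A at pos 1, read 0 -> (A,0)->write 0,move R,goto A. Now: state=A, head=2, tape[-2..3]=000010 (head:     ^)
Step 4: in state A at pos 2, read 1 -> (A,1)->write 1,move R,goto B. Now: state=B, head=3, tape[-2..4]=0000100 (head:      ^)

Answer: 3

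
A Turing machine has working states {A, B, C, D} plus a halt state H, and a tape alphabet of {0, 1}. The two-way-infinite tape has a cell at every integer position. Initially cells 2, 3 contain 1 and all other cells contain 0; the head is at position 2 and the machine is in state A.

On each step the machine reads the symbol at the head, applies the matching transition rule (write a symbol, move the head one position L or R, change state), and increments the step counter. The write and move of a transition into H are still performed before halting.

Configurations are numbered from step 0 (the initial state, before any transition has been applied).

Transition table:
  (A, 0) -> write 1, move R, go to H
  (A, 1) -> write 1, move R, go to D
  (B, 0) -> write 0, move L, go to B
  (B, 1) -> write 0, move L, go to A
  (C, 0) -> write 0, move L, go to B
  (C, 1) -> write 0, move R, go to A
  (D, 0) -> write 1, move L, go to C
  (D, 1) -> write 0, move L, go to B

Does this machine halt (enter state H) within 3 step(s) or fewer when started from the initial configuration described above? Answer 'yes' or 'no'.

Step 1: in state A at pos 2, read 1 -> (A,1)->write 1,move R,goto D. Now: state=D, head=3, tape[1..4]=0110 (head:   ^)
Step 2: in state D at pos 3, read 1 -> (D,1)->write 0,move L,goto B. Now: state=B, head=2, tape[1..4]=0100 (head:  ^)
Step 3: in state B at pos 2, read 1 -> (B,1)->write 0,move L,goto A. Now: state=A, head=1, tape[0..4]=00000 (head:  ^)
After 3 step(s): state = A (not H) -> not halted within 3 -> no

Answer: no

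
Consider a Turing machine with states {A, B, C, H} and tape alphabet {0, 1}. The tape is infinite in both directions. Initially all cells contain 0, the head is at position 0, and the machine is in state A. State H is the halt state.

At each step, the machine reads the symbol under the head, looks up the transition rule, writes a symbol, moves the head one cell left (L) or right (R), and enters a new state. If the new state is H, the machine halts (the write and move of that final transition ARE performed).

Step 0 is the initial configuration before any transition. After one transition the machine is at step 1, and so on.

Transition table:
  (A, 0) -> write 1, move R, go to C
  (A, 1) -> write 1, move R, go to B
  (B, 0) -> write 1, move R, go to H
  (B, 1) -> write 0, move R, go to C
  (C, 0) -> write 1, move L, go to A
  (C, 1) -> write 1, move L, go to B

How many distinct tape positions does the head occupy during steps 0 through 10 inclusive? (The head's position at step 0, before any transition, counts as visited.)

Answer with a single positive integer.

Step 1: in state A at pos 0, read 0 -> (A,0)->write 1,move R,goto C. Now: state=C, head=1, tape[-1..2]=0100 (head:   ^)
Step 2: in state C at pos 1, read 0 -> (C,0)->write 1,move L,goto A. Now: state=A, head=0, tape[-1..2]=0110 (head:  ^)
Step 3: in state A at pos 0, read 1 -> (A,1)->write 1,move R,goto B. Now: state=B, head=1, tape[-1..2]=0110 (head:   ^)
Step 4: in state B at pos 1, read 1 -> (B,1)->write 0,move R,goto C. Now: state=C, head=2, tape[-1..3]=01000 (head:    ^)
Step 5: in state C at pos 2, read 0 -> (C,0)->write 1,move L,goto A. Now: state=A, head=1, tape[-1..3]=01010 (head:   ^)
Step 6: in state A at pos 1, read 0 -> (A,0)->write 1,move R,goto C. Now: state=C, head=2, tape[-1..3]=01110 (head:    ^)
Step 7: in state C at pos 2, read 1 -> (C,1)->write 1,move L,goto B. Now: state=B, head=1, tape[-1..3]=01110 (head:   ^)
Step 8: in state B at pos 1, read 1 -> (B,1)->write 0,move R,goto C. Now: state=C, head=2, tape[-1..3]=01010 (head:    ^)
Step 9: in state C at pos 2, read 1 -> (C,1)->write 1,move L,goto B. Now: state=B, head=1, tape[-1..3]=01010 (head:   ^)
Step 10: in state B at pos 1, read 0 -> (B,0)->write 1,move R,goto H. Now: state=H, head=2, tape[-1..3]=01110 (head:    ^)
Head positions at steps 0..10: starting at 0, distinct positions visited = {0, 1, 2} -> 3 position(s)

Answer: 3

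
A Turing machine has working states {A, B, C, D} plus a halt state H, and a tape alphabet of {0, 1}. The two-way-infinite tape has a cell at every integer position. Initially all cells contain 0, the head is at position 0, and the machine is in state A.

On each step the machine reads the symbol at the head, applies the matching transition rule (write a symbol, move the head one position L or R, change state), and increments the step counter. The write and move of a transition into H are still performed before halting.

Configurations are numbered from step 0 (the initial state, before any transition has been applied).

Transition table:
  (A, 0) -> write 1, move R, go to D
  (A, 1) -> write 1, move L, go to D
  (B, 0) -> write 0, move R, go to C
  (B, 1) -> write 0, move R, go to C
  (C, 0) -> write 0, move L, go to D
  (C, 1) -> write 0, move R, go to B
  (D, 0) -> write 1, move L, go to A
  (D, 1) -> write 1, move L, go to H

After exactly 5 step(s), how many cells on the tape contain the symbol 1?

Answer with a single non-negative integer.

Step 1: in state A at pos 0, read 0 -> (A,0)->write 1,move R,goto D. Now: state=D, head=1, tape[-1..2]=0100 (head:   ^)
Step 2: in state D at pos 1, read 0 -> (D,0)->write 1,move L,goto A. Now: state=A, head=0, tape[-1..2]=0110 (head:  ^)
Step 3: in state A at pos 0, read 1 -> (A,1)->write 1,move L,goto D. Now: state=D, head=-1, tape[-2..2]=00110 (head:  ^)
Step 4: in state D at pos -1, read 0 -> (D,0)->write 1,move L,goto A. Now: state=A, head=-2, tape[-3..2]=001110 (head:  ^)
Step 5: in state A at pos -2, read 0 -> (A,0)->write 1,move R,goto D. Now: state=D, head=-1, tape[-3..2]=011110 (head:   ^)
Cells containing 1 after step 5: {-2, -1, 0, 1} -> 4 cell(s)

Answer: 4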